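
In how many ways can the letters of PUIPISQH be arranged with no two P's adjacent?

7560

Total arrangements of PUIPISQH: 8!/(2!·2!) = 10080.
Arrangements with the P's together: treat PP as one letter, giving (7)!/(2!) = 2520.
Hence 10080 − 2520 = 7560.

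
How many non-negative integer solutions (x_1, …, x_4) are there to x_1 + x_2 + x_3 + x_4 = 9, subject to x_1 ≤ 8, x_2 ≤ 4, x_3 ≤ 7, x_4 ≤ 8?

Ignoring the caps, the number of non-negative solutions to x_1+…+x_4 = 9 is C(12,3) = 220.
Subtract solutions that violate a single cap (substitute x_i' = x_i − (cap_i+1)): x_1 ≥ 9 gives C(3,3) = 1; x_2 ≥ 5 gives C(7,3) = 35; x_3 ≥ 8 gives C(4,3) = 4; x_4 ≥ 9 gives C(3,3) = 1. Together 41.
No two caps can be exceeded simultaneously, so the pair terms are all 0.
By inclusion–exclusion the count is 220 − 41 + 0 = 179.

179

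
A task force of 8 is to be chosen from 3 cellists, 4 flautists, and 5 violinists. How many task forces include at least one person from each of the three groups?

Total 8-person selections from all 12: C(12,8) = 495.
Subtract selections that omit an entire group: no cellists → C(9,8) = 9; no flautists → C(8,8) = 1; no violinists → C(7,8) = 0.
Add back selections omitting two groups (i.e. drawn from a single group): C(3,8) + C(4,8) + C(5,8) = 0.
By inclusion–exclusion: 495 − 10 + 0 = 485.

485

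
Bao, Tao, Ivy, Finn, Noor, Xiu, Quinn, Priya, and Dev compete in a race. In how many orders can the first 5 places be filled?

This is an ordered selection of 5 from 9: P(9,5).
That gives 9 × 8 × 7 × 6 × 5 = 15120.

15120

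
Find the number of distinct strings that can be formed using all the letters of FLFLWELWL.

The 9 letters of FLFLWELWL have repeats: F appearing twice, L appearing 4 times, and W appearing twice.
Dividing 9! = 362880 by 4!·2!·2! = 96 for the repeated letters gives 3780.

3780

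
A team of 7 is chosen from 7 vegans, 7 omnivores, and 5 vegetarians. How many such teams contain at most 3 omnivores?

Split by how many omnivores are chosen (0 through 3).
Sum: C(7,0)·C(12,7) + C(7,1)·C(12,6) + C(7,2)·C(12,5) + C(7,3)·C(12,4) = 792 + 6468 + 16632 + 17325 = 41217.

41217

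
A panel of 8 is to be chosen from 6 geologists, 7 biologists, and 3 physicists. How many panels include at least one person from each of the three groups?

11529

With no constraint there are C(16,8) = 12870 possible selections.
Subtract selections that omit an entire group: no geologists → C(10,8) = 45; no biologists → C(9,8) = 9; no physicists → C(13,8) = 1287.
Add back selections omitting two groups (i.e. drawn from a single group): C(6,8) + C(7,8) + C(3,8) = 0.
By inclusion–exclusion: 12870 − 1341 + 0 = 11529.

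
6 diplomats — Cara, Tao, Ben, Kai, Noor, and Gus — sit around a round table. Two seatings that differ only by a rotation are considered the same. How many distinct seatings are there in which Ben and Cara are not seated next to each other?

All circular seatings of 6 people number (5)! = 120.
Seatings with Ben beside Cara: treat them as a block with 2 internal orders, giving 2 × (4)! = 48.
Subtracting, 120 − 48 = 72.

72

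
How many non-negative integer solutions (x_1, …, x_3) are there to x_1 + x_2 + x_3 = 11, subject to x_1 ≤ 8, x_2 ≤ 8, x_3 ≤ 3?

30

Ignoring the caps, the number of non-negative solutions to x_1+…+x_3 = 11 is C(13,2) = 78.
Subtract solutions that violate a single cap (substitute x_i' = x_i − (cap_i+1)): x_1 ≥ 9 gives C(4,2) = 6; x_2 ≥ 9 gives C(4,2) = 6; x_3 ≥ 4 gives C(9,2) = 36. Together 48.
No two caps can be exceeded simultaneously, so the pair terms are all 0.
By inclusion–exclusion the count is 78 − 48 + 0 = 30.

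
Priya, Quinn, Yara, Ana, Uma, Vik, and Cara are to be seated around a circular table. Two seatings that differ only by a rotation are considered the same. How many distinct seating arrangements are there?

Fix one person's seat to break rotational symmetry; the remaining 6 people can be arranged in (6)! = 720 ways.

720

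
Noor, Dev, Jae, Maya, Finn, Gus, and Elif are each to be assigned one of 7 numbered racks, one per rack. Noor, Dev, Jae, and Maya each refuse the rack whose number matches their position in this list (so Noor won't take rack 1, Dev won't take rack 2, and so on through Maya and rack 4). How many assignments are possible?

Let Aᵢ (for 1 ≤ i ≤ 4) be the placements that put person i in their forbidden rack. Any j of these fix j positions, leaving (7−j)! ways to fill the rest, and there are C(4,j) ways to pick which j.
By inclusion–exclusion, the number of valid placements is Σ_{j=0}^{4} (−1)^j C(4,j)·(7−j)!.
Computing: 5040 − 2880 + 720 − 96 + 6 = 2790.

2790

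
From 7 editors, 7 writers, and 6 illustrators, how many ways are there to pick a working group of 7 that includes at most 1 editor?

Split by how many editors are chosen (0 through 1).
Sum: C(7,0)·C(13,7) + C(7,1)·C(13,6) = 1716 + 12012 = 13728.

13728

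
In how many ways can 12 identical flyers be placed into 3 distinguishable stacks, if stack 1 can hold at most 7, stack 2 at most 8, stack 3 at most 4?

30

By stars and bars, unrestricted non-negative solutions to x_1+…+x_3 = 12 number C(12+2,2) = 91.
Subtract solutions that violate a single cap (substitute x_i' = x_i − (cap_i+1)): x_1 ≥ 8 gives C(6,2) = 15; x_2 ≥ 9 gives C(5,2) = 10; x_3 ≥ 5 gives C(9,2) = 36. Together 61.
No two caps can be exceeded simultaneously, so the pair terms are all 0.
By inclusion–exclusion the count is 91 − 61 + 0 = 30.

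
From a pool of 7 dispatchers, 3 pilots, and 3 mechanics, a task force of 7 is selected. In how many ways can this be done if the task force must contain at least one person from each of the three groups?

Total 7-person selections from all 13: C(13,7) = 1716.
Selections missing a whole group: no dispatchers → C(6,7) = 0; no pilots → C(10,7) = 120; no mechanics → C(10,7) = 120.
Add back selections omitting two groups (i.e. drawn from a single group): C(7,7) + C(3,7) + C(3,7) = 1.
By inclusion–exclusion: 1716 − 240 + 1 = 1477.

1477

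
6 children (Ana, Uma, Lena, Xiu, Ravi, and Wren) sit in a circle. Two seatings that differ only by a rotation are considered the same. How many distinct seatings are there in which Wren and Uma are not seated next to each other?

72

All circular seatings of 6 people number (5)! = 120.
Those with Wren next to Uma: fuse the pair into one unit and seat 5 units around a circle — 2·(4)! = 48.
Subtracting, 120 − 48 = 72.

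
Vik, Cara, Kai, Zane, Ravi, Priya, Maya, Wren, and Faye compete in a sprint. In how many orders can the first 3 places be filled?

504

There are 9 choices for 1st place, 8 for 2nd, and 7 for 3rd.
That gives 9 × 8 × 7 = 504.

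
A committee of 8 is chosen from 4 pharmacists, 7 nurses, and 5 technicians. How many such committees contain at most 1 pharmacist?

3663

Split by how many pharmacists are chosen (0 through 1).
Sum: C(4,0)·C(12,8) + C(4,1)·C(12,7) = 495 + 3168 = 3663.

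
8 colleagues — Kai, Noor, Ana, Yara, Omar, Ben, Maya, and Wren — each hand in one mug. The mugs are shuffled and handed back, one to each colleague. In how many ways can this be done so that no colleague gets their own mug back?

This is the derangement count D_8: permutations of 8 items with no fixed point.
By inclusion–exclusion this is Σ_{j=0}^{8} (−1)^j C(8,j)·(8−j)!.
Computing: 40320 − 40320 + 20160 − 6720 + 1680 − 336 + 56 − 8 + 1 = 14833.

14833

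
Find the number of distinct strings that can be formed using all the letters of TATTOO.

TATTOO has 6 letters with O appearing twice and T appearing 3 times.
The number of distinct arrangements is 6!/(3!·2!) = 720/12 = 60.

60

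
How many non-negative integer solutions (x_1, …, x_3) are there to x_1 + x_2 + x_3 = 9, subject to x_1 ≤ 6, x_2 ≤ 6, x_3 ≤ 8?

42

By stars and bars, unrestricted non-negative solutions to x_1+…+x_3 = 9 number C(9+2,2) = 55.
Subtract solutions that violate a single cap (substitute x_i' = x_i − (cap_i+1)): x_1 ≥ 7 gives C(4,2) = 6; x_2 ≥ 7 gives C(4,2) = 6; x_3 ≥ 9 gives C(2,2) = 1. Together 13.
No two caps can be exceeded simultaneously, so the pair terms are all 0.
By inclusion–exclusion the count is 55 − 13 + 0 = 42.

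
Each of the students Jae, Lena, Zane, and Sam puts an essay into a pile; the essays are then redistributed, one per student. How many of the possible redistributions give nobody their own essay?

9

Let Aᵢ be the assignments in which student i gets their own essay. We want the size of the complement of A₁∪…∪A_4.
By inclusion–exclusion this is Σ_{j=0}^{4} (−1)^j C(4,j)·(4−j)!.
Computing: 24 − 24 + 12 − 4 + 1 = 9.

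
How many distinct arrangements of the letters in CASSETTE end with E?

Fix E in the last position and arrange the remaining 7 letters.
Those 7 letters have S appearing twice and T appearing twice, giving (7)!/(2!·2!) = 1260.

1260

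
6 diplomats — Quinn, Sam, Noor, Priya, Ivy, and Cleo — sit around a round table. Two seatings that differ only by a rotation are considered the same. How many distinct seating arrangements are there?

120

Around a circle, 6 distinct people have 6!/6 = (5)! = 120 rotationally distinct seatings.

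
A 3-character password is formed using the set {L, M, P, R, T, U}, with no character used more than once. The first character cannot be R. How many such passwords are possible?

The first character has 6−1 = 5 choices (anything except R).
The remaining 2 characters are filled from the other 5 symbols without repetition: 5 × 4 = 20.
Total: 5 × 20 = 100.

100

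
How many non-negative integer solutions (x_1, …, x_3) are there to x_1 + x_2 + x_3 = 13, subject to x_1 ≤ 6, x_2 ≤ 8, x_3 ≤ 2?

Without the upper bounds there are C(15,2) = 105 ways to split 13 among 3 variables.
Subtract solutions that violate a single cap (substitute x_i' = x_i − (cap_i+1)): x_1 ≥ 7 gives C(8,2) = 28; x_2 ≥ 9 gives C(6,2) = 15; x_3 ≥ 3 gives C(12,2) = 66. Together 109.
Add back pairs where two caps are both exceeded: 0 + 10 + 3 = 13.
By inclusion–exclusion the count is 105 − 109 + 13 = 9.

9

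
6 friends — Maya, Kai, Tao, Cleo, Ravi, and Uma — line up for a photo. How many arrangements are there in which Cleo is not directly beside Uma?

480

There are 6! = 720 arrangements in all. If Cleo and Uma are adjacent, merging them into one block gives 2·(5)! = 240 arrangements.
Complementary counting: 720 − 240 = 480.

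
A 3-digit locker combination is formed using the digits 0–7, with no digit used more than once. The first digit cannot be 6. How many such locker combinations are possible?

The first digit has 8−1 = 7 choices (anything except 6).
The remaining 2 digits are filled from the other 7 symbols without repetition: 7 × 6 = 42.
Total: 7 × 42 = 294.

294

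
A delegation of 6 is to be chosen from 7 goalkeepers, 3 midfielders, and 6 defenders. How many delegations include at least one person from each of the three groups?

Total 6-person selections from all 16: C(16,6) = 8008.
Selections missing a whole group: no goalkeepers → C(9,6) = 84; no midfielders → C(13,6) = 1716; no defenders → C(10,6) = 210.
Add back selections omitting two groups (i.e. drawn from a single group): C(7,6) + C(3,6) + C(6,6) = 8.
By inclusion–exclusion: 8008 − 2010 + 8 = 6006.

6006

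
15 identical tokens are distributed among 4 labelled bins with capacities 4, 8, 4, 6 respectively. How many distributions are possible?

Ignoring the caps, the number of non-negative solutions to x_1+…+x_4 = 15 is C(18,3) = 816.
Subtract solutions that violate a single cap (substitute x_i' = x_i − (cap_i+1)): x_1 ≥ 5 gives C(13,3) = 286; x_2 ≥ 9 gives C(9,3) = 84; x_3 ≥ 5 gives C(13,3) = 286; x_4 ≥ 7 gives C(11,3) = 165. Together 821.
Add back pairs where two caps are both exceeded: 4 + 56 + 20 + 4 + 0 + 20 = 104.
By inclusion–exclusion the count is 816 − 821 + 104 = 99.

99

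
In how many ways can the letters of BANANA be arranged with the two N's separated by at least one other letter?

40

There are 6!/(3!·2!) = 60 arrangements of BANANA in total.
If the two N's are adjacent, glue them into one block, leaving 5 items to arrange: (5)!/(3!) = 20 ways.
Hence 60 − 20 = 40.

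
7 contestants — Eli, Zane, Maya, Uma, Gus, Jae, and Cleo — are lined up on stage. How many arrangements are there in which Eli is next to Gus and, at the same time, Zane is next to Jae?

Treat {Eli,Gus} as one block (2 orders) and {Zane,Jae} as another (2 orders).
That leaves 5 units to arrange: 2 × 2 × 5! = 4 × 120 = 480.

480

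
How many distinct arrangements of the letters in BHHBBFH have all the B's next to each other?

Treat the 3 copies of B as a single block. The multiset to arrange is then {BBB, F, H, H, H}, 5 items in all.
That gives (5)!/(3!) = 20 arrangements.

20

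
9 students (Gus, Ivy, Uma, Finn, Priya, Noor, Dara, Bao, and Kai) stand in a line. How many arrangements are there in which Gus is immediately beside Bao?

80640

Place the 7 others and the Gus-Bao pair as 8 objects in a line; the pair has 2 internal arrangements.
That gives 2 × 8! = 2 × 40320 = 80640.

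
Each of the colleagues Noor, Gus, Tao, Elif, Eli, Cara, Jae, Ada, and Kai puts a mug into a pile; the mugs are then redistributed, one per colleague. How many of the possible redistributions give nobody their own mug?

This is the derangement count D_9: permutations of 9 items with no fixed point.
By inclusion–exclusion this is Σ_{j=0}^{9} (−1)^j C(9,j)·(9−j)!.
Computing: 362880 − 362880 + 181440 − 60480 + 15120 − 3024 + 504 − 72 + 9 − 1 = 133496.

133496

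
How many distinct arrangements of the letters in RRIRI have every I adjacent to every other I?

4

Treat the 2 copies of I as a single block. The multiset to arrange is then {II, R, R, R}, 4 items in all.
That gives (4)!/(3!) = 4 arrangements.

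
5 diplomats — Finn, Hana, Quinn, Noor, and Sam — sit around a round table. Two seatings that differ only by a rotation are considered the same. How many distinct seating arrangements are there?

Seat Finn anywhere (absorbing the rotational symmetry), then permute the other 4: (4)! = 24.

24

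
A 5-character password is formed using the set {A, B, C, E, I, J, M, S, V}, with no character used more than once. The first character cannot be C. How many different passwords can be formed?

The first character has 9−1 = 8 choices (anything except C).
The remaining 4 characters are filled from the other 8 symbols without repetition: 8 × 7 × 6 × 5 = 1680.
Total: 8 × 1680 = 13440.

13440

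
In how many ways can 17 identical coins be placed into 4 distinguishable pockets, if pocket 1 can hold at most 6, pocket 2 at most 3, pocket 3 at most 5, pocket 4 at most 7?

34

Ignoring the caps, the number of non-negative solutions to x_1+…+x_4 = 17 is C(20,3) = 1140.
Subtract solutions that violate a single cap (substitute x_i' = x_i − (cap_i+1)): x_1 ≥ 7 gives C(13,3) = 286; x_2 ≥ 4 gives C(16,3) = 560; x_3 ≥ 6 gives C(14,3) = 364; x_4 ≥ 8 gives C(12,3) = 220. Together 1430.
Add back pairs where two caps are both exceeded: 84 + 35 + 10 + 120 + 56 + 20 = 325.
Subtract triples: 1 + 0 + 0 + 0 = 1.
By inclusion–exclusion the count is 1140 − 1430 + 325 − 1 = 34.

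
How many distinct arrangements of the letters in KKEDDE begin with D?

With the first slot taken by D, it remains to arrange the other 5 letters (KKEDE).
Those 5 letters have E appearing twice and K appearing twice, giving (5)!/(2!·2!) = 30.

30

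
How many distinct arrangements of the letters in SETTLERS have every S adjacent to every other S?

Treat the 2 copies of S as a single block. The multiset to arrange is then {SS, E, E, L, R, T, T}, 7 items in all.
That gives (7)!/(2!·2!) = 1260 arrangements.

1260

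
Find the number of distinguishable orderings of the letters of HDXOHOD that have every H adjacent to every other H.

Treat the 2 copies of H as a single block. The multiset to arrange is then {HH, D, D, O, O, X}, 6 items in all.
That gives (6)!/(2!·2!) = 180 arrangements.

180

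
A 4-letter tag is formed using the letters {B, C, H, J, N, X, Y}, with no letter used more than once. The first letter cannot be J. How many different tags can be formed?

720

The first letter has 7−1 = 6 choices (anything except J).
The remaining 3 letters are filled from the other 6 symbols without repetition: 6 × 5 × 4 = 120.
Total: 6 × 120 = 720.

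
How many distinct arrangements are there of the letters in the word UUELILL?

The 7 letters of UUELILL have repeats: L appearing 3 times and U appearing twice.
The number of distinct arrangements is 7!/(3!·2!) = 5040/12 = 420.

420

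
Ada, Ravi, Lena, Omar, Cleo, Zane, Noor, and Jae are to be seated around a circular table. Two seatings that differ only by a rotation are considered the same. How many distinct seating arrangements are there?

5040

Around a circle, 8 distinct people have 8!/8 = (7)! = 5040 rotationally distinct seatings.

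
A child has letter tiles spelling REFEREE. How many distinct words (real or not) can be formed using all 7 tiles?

105

The 7 letters of REFEREE have repeats: E appearing 4 times and R appearing twice.
The number of distinct arrangements is 7!/(4!·2!) = 5040/48 = 105.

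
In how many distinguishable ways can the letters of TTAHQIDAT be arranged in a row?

30240

Letter multiplicities in TTAHQIDAT: A×2, D×1, H×1, I×1, Q×1, T×3.
The number of distinct arrangements is 9!/(3!·2!) = 362880/12 = 30240.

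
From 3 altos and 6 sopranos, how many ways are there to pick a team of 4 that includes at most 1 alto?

75

Split by how many altos are chosen (0 through 1).
Sum: C(3,0)·C(6,4) + C(3,1)·C(6,3) = 15 + 60 = 75.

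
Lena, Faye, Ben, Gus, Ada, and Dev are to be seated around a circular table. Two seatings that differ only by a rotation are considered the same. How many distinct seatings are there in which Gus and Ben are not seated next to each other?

Without the restriction there are (5)! = 120 seatings.
Seatings with Gus beside Ben: treat them as a block with 2 internal orders, giving 2 × (4)! = 48.
Subtracting, 120 − 48 = 72.

72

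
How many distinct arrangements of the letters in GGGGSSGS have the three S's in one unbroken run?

6

Treat the 3 copies of S as a single block. The multiset to arrange is then {SSS, G, G, G, G, G}, 6 items in all.
That gives (6)!/(5!) = 6 arrangements.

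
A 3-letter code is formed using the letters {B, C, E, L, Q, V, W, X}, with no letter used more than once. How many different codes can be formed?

This is a permutation of 3 out of 8: P(8,3) = 8!/5!.
8 × 7 × 6 = 336.

336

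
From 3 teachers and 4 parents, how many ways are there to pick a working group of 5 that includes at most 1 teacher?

Split by how many teachers are chosen (0 through 1).
Sum: C(3,0)·C(4,5) + C(3,1)·C(4,4) = 0 + 3 = 3.

3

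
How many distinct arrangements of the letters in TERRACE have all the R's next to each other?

Treat the 2 copies of R as a single block. The multiset to arrange is then {RR, A, C, E, E, T}, 6 items in all.
That gives (6)!/(2!) = 360 arrangements.

360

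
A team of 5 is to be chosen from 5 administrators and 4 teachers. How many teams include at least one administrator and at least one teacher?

With no constraint there are C(9,5) = 126 possible selections.
Selections missing a whole group: no administrators → C(4,5) = 0; no teachers → C(5,5) = 1.
Both groups omitted at once is impossible, so 126 − 1 = 125.

125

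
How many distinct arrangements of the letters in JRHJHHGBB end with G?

Fix G in the last position and arrange the remaining 8 letters.
Those 8 letters have B appearing twice, H appearing 3 times, and J appearing twice, giving (8)!/(3!·2!·2!) = 1680.

1680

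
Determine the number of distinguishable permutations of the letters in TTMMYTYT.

The 8 letters of TTMMYTYT have repeats: M appearing twice, T appearing 4 times, and Y appearing twice.
The number of distinct arrangements is 8!/(4!·2!·2!) = 40320/96 = 420.

420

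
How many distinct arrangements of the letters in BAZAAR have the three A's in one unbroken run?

24

Treat the 3 copies of A as a single block. The multiset to arrange is then {AAA, B, R, Z}, 4 items in all.
All 4 items are distinct, so there are (4)! = 24 arrangements.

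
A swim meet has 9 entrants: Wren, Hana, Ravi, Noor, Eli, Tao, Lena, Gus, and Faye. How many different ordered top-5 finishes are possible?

There are 9 choices for 1st place, 8 for 2nd, and so on down to 5 for position 5.
That gives 9 × 8 × 7 × 6 × 5 = 15120.

15120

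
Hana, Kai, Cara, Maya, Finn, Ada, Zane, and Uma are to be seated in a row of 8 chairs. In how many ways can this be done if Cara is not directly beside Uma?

Of the 8! = 40320 arrangements, those with Cara and Uma adjacent number 2 × 7! = 10080 (treat the pair as a block with 2 internal orders).
So 40320 − 10080 = 30240 arrangements keep them apart.

30240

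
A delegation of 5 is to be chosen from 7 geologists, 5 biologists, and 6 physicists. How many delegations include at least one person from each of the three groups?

6055

With no constraint there are C(18,5) = 8568 possible selections.
Subtract selections that omit an entire group: no geologists → C(11,5) = 462; no biologists → C(13,5) = 1287; no physicists → C(12,5) = 792.
Add back selections omitting two groups (i.e. drawn from a single group): C(7,5) + C(5,5) + C(6,5) = 28.
By inclusion–exclusion: 8568 − 2541 + 28 = 6055.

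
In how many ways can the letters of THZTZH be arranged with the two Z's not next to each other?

60

Total arrangements of THZTZH: 6!/(2!·2!·2!) = 90.
If the two Z's are adjacent, glue them into one block, leaving 5 items to arrange: (5)!/(2!·2!) = 30 ways.
Hence 90 − 30 = 60.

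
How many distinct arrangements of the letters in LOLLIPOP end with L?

630

With the last slot taken by L, it remains to arrange the other 7 letters (OLLIPOP).
Those 7 letters have L appearing twice, O appearing twice, and P appearing twice, giving (7)!/(2!·2!·2!) = 630.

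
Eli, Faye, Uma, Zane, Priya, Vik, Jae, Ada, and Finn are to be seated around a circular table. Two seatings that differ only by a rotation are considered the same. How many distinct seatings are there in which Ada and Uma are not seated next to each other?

All circular seatings of 9 people number (8)! = 40320.
Those with Ada next to Uma: fuse the pair into one unit and seat 8 units around a circle — 2·(7)! = 10080.
Subtracting, 40320 − 10080 = 30240.

30240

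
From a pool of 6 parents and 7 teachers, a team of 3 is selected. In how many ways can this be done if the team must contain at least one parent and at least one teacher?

231

Total 3-person selections from all 13: C(13,3) = 286.
Selections missing a whole group: no parents → C(7,3) = 35; no teachers → C(6,3) = 20.
Both groups omitted at once is impossible, so 286 − 55 = 231.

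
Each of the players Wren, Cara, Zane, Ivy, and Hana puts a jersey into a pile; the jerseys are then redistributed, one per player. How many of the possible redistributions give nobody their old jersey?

This is the derangement count D_5: permutations of 5 items with no fixed point.
By inclusion–exclusion this is Σ_{j=0}^{5} (−1)^j C(5,j)·(5−j)!.
Computing: 120 − 120 + 60 − 20 + 5 − 1 = 44.

44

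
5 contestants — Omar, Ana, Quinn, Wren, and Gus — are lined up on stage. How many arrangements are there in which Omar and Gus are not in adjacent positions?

There are 5! = 120 arrangements in all. If Omar and Gus are adjacent, merging them into one block gives 2·(4)! = 48 arrangements.
So 120 − 48 = 72 arrangements keep them apart.

72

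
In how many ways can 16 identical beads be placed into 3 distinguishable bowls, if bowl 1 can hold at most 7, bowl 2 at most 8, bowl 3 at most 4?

Without the upper bounds there are C(18,2) = 153 ways to split 16 among 3 bowls.
Subtract solutions that violate a single cap (substitute x_i' = x_i − (cap_i+1)): x_1 ≥ 8 gives C(10,2) = 45; x_2 ≥ 9 gives C(9,2) = 36; x_3 ≥ 5 gives C(13,2) = 78. Together 159.
Add back pairs where two caps are both exceeded: 0 + 10 + 6 = 16.
By inclusion–exclusion the count is 153 − 159 + 16 = 10.

10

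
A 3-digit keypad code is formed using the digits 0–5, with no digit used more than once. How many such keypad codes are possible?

120

With no repetition, fill the 3 digits in order: 6 choices, then 5, down to 4.
6 × 5 × 4 = 120.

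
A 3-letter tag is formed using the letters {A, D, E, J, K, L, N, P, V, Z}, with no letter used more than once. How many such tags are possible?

720

Choose and order 3 of the 10 symbols: the first letter has 10 options, the next 9, then 8.
10 × 9 × 8 = 720.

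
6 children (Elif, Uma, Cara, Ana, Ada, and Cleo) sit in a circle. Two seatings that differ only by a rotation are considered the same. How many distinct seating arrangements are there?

Around a circle, 6 distinct people have 6!/6 = (5)! = 120 rotationally distinct seatings.

120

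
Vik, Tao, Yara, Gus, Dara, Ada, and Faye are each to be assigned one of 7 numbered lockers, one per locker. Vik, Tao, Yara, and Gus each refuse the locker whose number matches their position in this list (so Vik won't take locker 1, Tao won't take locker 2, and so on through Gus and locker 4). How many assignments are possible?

2790

Let Aᵢ (for 1 ≤ i ≤ 4) be the placements that put person i in their forbidden locker. Any j of these fix j positions, leaving (7−j)! ways to fill the rest, and there are C(4,j) ways to pick which j.
By inclusion–exclusion, the number of valid placements is Σ_{j=0}^{4} (−1)^j C(4,j)·(7−j)!.
Computing: 5040 − 2880 + 720 − 96 + 6 = 2790.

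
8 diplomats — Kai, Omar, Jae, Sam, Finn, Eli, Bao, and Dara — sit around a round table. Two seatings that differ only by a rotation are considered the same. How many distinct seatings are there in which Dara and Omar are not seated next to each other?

3600

All circular seatings of 8 people number (7)! = 5040.
Those with Dara next to Omar: fuse the pair into one unit and seat 7 units around a circle — 2·(6)! = 1440.
Subtracting, 5040 − 1440 = 3600.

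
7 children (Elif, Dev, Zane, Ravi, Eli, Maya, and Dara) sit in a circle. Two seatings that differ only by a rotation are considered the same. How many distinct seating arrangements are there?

720

Around a circle, 7 distinct people have 7!/7 = (6)! = 720 rotationally distinct seatings.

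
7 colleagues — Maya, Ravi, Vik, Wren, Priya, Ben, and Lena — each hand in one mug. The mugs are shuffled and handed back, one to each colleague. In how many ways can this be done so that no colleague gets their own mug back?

This is the derangement count D_7: permutations of 7 items with no fixed point.
By inclusion–exclusion this is Σ_{j=0}^{7} (−1)^j C(7,j)·(7−j)!.
Computing: 5040 − 5040 + 2520 − 840 + 210 − 42 + 7 − 1 = 1854.

1854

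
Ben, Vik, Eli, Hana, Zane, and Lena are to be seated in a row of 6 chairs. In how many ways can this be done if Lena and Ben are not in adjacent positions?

480

There are 6! = 720 arrangements in all. If Lena and Ben are adjacent, merging them into one block gives 2·(5)! = 240 arrangements.
Complementary counting: 720 − 240 = 480.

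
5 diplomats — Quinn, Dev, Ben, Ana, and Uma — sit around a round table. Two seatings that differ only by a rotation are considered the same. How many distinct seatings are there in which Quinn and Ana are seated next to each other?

12

Treat {Quinn, Ana} as one unit (2 internal orders) and seat the resulting 4 units around the table: (3)! circular arrangements.
So 2 × (3)! = 2 × 6 = 12.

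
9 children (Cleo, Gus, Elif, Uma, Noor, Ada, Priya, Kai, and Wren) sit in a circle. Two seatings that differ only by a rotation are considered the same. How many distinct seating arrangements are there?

40320

Around a circle, 9 distinct people have 9!/9 = (8)! = 40320 rotationally distinct seatings.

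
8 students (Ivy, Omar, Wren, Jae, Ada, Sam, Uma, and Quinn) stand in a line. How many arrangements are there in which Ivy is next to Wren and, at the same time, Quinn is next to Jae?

2880

Treat {Ivy,Wren} as one block (2 orders) and {Quinn,Jae} as another (2 orders).
That leaves 6 units to arrange: 2 × 2 × 6! = 4 × 720 = 2880.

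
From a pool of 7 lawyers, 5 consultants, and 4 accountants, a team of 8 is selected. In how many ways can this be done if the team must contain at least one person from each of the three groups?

Unrestricted: C(16,8) = 12870 ways to pick any 8 of the 16.
Selections missing a whole group: no lawyers → C(9,8) = 9; no consultants → C(11,8) = 165; no accountants → C(12,8) = 495.
Add back selections omitting two groups (i.e. drawn from a single group): C(7,8) + C(5,8) + C(4,8) = 0.
By inclusion–exclusion: 12870 − 669 + 0 = 12201.

12201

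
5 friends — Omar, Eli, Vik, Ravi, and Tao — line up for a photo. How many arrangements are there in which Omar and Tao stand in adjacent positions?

48

Glue Omar and Tao into one block (2 internal orders), leaving 4 units to arrange in a row.
So the count is 2·(4)! = 48.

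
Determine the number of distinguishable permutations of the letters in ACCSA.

30

ACCSA has 5 letters with A appearing twice and C appearing twice.
Dividing 5! = 120 by 2!·2! = 4 for the repeated letters gives 30.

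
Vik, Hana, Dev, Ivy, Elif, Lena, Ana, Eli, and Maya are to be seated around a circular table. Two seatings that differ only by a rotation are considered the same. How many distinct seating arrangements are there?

40320

Seat Vik anywhere (absorbing the rotational symmetry), then permute the other 8: (8)! = 40320.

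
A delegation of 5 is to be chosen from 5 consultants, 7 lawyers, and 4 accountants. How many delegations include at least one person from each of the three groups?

3010

Total 5-person selections from all 16: C(16,5) = 4368.
Subtract selections that omit an entire group: no consultants → C(11,5) = 462; no lawyers → C(9,5) = 126; no accountants → C(12,5) = 792.
Add back selections omitting two groups (i.e. drawn from a single group): C(5,5) + C(7,5) + C(4,5) = 22.
By inclusion–exclusion: 4368 − 1380 + 22 = 3010.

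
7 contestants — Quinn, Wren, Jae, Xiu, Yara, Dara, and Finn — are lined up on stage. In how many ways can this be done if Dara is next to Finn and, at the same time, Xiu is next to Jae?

480

Treat {Dara,Finn} as one block (2 orders) and {Xiu,Jae} as another (2 orders).
That leaves 5 units to arrange: 2 × 2 × 5! = 4 × 120 = 480.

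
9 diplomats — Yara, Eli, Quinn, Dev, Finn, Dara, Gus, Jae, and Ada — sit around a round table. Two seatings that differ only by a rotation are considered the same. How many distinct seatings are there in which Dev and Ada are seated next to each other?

Treat {Dev, Ada} as one unit (2 internal orders) and seat the resulting 8 units around the table: (7)! circular arrangements.
So 2 × (7)! = 2 × 5040 = 10080.

10080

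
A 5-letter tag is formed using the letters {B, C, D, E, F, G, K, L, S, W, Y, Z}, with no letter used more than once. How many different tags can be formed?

With no repetition, fill the 5 letters in order: 12 choices, then 11, down to 8.
12 × 11 × 10 × 9 × 8 = 95040.

95040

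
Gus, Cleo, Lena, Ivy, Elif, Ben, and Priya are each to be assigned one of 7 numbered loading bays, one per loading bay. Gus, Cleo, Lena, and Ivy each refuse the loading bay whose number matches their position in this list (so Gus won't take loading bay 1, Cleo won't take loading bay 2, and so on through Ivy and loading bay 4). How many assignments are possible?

Let Aᵢ (for 1 ≤ i ≤ 4) be the placements that put person i in their forbidden loading bay. Any j of these fix j positions, leaving (7−j)! ways to fill the rest, and there are C(4,j) ways to pick which j.
By inclusion–exclusion, the number of valid placements is Σ_{j=0}^{4} (−1)^j C(4,j)·(7−j)!.
Computing: 5040 − 2880 + 720 − 96 + 6 = 2790.

2790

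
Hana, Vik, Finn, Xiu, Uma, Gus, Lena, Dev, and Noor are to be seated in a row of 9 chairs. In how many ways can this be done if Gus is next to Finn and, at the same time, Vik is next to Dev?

20160

Treat {Gus,Finn} as one block (2 orders) and {Vik,Dev} as another (2 orders).
That leaves 7 units to arrange: 2 × 2 × 7! = 4 × 5040 = 20160.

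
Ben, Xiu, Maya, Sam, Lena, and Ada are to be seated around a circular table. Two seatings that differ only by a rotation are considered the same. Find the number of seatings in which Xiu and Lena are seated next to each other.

48

Treat {Xiu, Lena} as one unit (2 internal orders) and seat the resulting 5 units around the table: (4)! circular arrangements.
So 2 × (4)! = 2 × 24 = 48.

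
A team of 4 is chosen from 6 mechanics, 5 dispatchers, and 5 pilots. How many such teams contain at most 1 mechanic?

930

Split by how many mechanics are chosen (0 through 1).
Sum: C(6,0)·C(10,4) + C(6,1)·C(10,3) = 210 + 720 = 930.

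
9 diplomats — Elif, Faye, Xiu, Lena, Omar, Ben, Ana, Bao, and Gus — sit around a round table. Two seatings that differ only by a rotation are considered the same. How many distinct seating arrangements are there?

40320

Fix one person's seat to break rotational symmetry; the remaining 8 people can be arranged in (8)! = 40320 ways.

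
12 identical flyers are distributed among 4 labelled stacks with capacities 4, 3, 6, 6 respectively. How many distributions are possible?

88

Without the upper bounds there are C(15,3) = 455 ways to split 12 among 4 stacks.
Subtract solutions that violate a single cap (substitute x_i' = x_i − (cap_i+1)): x_1 ≥ 5 gives C(10,3) = 120; x_2 ≥ 4 gives C(11,3) = 165; x_3 ≥ 7 gives C(8,3) = 56; x_4 ≥ 7 gives C(8,3) = 56. Together 397.
Add back pairs where two caps are both exceeded: 20 + 1 + 1 + 4 + 4 + 0 = 30.
By inclusion–exclusion the count is 455 − 397 + 30 = 88.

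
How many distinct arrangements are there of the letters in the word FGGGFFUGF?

630

The 9 letters of FGGGFFUGF have repeats: F appearing 4 times and G appearing 4 times.
So there are 9! / (4!·4!) = 630 distinguishable arrangements.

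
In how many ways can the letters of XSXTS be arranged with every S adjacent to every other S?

Treat the 2 copies of S as a single block. The multiset to arrange is then {SS, T, X, X}, 4 items in all.
That gives (4)!/(2!) = 12 arrangements.

12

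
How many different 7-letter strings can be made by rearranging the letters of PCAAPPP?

105

The 7 letters of PCAAPPP have repeats: A appearing twice and P appearing 4 times.
The number of distinct arrangements is 7!/(4!·2!) = 5040/48 = 105.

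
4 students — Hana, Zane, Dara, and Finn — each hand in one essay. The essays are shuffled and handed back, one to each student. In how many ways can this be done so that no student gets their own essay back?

Count assignments avoiding every fixed point. For any j of the 4 students fixed to their own essay, the other 4−j can be arranged in (4−j)! ways.
By inclusion–exclusion this is Σ_{j=0}^{4} (−1)^j C(4,j)·(4−j)!.
Computing: 24 − 24 + 12 − 4 + 1 = 9.

9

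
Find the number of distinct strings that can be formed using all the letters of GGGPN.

GGGPN has 5 letters with G appearing 3 times.
So there are 5! / (3!) = 20 distinguishable arrangements.

20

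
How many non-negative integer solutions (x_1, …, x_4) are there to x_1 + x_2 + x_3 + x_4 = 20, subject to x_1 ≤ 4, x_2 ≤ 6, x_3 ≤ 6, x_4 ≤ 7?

20

Ignoring the caps, the number of non-negative solutions to x_1+…+x_4 = 20 is C(23,3) = 1771.
Subtract solutions that violate a single cap (substitute x_i' = x_i − (cap_i+1)): x_1 ≥ 5 gives C(18,3) = 816; x_2 ≥ 7 gives C(16,3) = 560; x_3 ≥ 7 gives C(16,3) = 560; x_4 ≥ 8 gives C(15,3) = 455. Together 2391.
Add back pairs where two caps are both exceeded: 165 + 165 + 120 + 84 + 56 + 56 = 646.
Subtract triples: 4 + 1 + 1 + 0 = 6.
By inclusion–exclusion the count is 1771 − 2391 + 646 − 6 = 20.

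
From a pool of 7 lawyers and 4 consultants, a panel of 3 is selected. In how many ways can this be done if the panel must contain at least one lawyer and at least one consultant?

With no constraint there are C(11,3) = 165 possible selections.
Subtract selections that omit an entire group: no lawyers → C(4,3) = 4; no consultants → C(7,3) = 35.
Both groups omitted at once is impossible, so 165 − 39 = 126.

126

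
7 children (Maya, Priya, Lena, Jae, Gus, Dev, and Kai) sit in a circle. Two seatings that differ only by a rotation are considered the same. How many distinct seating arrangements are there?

Around a circle, 7 distinct people have 7!/7 = (6)! = 720 rotationally distinct seatings.

720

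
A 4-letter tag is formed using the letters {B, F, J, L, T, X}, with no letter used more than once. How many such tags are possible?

360

This is a permutation of 4 out of 6: P(6,4) = 6!/2!.
6 × 5 × 4 × 3 = 360.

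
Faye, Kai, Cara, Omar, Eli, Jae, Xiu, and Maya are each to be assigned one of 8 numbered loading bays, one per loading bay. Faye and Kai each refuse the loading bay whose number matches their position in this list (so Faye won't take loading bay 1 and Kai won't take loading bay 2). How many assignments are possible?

30960

Let Aᵢ (for i ∈ {1, 2}) be the placements that put person i in their forbidden loading bay. Any j of these fix j positions, leaving (8−j)! ways to fill the rest, and there are C(2,j) ways to pick which j.
By inclusion–exclusion, the number of valid placements is Σ_{j=0}^{2} (−1)^j C(2,j)·(8−j)!.
Computing: 40320 − 10080 + 720 = 30960.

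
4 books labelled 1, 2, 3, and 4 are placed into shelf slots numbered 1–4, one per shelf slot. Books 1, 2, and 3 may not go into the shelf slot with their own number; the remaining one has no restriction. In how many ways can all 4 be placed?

11

Let Aᵢ (for i ∈ {1, 2, 3}) be the placements that put book i in its forbidden shelf slot. Any j of these fix j positions, leaving (4−j)! ways to fill the rest, and there are C(3,j) ways to pick which j.
By inclusion–exclusion, the number of valid placements is Σ_{j=0}^{3} (−1)^j C(3,j)·(4−j)!.
Computing: 24 − 18 + 6 − 1 = 11.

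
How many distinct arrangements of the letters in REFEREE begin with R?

30

With the first slot taken by R, it remains to arrange the other 6 letters (EFEREE).
Those 6 letters have E appearing 4 times, giving (6)!/(4!) = 30.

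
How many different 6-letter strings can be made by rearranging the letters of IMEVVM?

180

Letter multiplicities in IMEVVM: E×1, I×1, M×2, V×2.
Dividing 6! = 720 by 2!·2! = 4 for the repeated letters gives 180.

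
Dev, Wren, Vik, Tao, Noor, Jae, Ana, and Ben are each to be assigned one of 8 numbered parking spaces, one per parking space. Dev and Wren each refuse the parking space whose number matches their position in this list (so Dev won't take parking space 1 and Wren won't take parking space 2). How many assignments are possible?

Let Aᵢ (for i ∈ {1, 2}) be the placements that put person i in their forbidden parking space. Any j of these fix j positions, leaving (8−j)! ways to fill the rest, and there are C(2,j) ways to pick which j.
By inclusion–exclusion, the number of valid placements is Σ_{j=0}^{2} (−1)^j C(2,j)·(8−j)!.
Computing: 40320 − 10080 + 720 = 30960.

30960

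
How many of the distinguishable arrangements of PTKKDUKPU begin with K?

Fix K in the first position and arrange the remaining 8 letters.
Those 8 letters have K appearing twice, P appearing twice, and U appearing twice, giving (8)!/(2!·2!·2!) = 5040.

5040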